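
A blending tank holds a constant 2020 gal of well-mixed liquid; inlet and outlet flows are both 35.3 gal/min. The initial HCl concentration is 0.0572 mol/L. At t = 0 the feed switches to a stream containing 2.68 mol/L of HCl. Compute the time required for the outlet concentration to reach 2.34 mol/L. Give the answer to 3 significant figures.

117 min

Species balance: V dC/dt = Q(C_in − C) ⇒ τ = V/Q = 57.224 min.
C(t) = C_in + (C₀ − C_in) e^(−t/τ). Set C = 2.34 and solve for t:
e^(−t/τ) = (C − C_in)/(C₀ − C_in) = (2.34 − 2.68)/(0.0572 − 2.68) = 0.12963
t = −τ ln(…) = 57.224 × 2.0431 = 116.91 min.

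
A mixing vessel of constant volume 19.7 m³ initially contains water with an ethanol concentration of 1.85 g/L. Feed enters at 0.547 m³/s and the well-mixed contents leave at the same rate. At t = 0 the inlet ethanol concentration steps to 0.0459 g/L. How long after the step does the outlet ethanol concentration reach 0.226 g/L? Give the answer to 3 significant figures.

83.0 s

Species balance: V dC/dt = Q(C_in − C) ⇒ τ = V/Q = 36.015 s.
C(t) = C_in + (C₀ − C_in) e^(−t/τ). Set C = 0.226 and solve for t:
e^(−t/τ) = (C − C_in)/(C₀ − C_in) = (0.226 − 0.0459)/(1.85 − 0.0459) = 0.099828
t = −τ ln(…) = 36.015 × 2.3043 = 82.989 s.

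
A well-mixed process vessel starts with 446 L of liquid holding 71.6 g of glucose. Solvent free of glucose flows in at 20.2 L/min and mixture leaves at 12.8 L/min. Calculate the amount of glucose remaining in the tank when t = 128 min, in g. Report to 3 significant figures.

9.98 g

Let m(t) be the amount of glucose. Volume: V(t) = V₀ + (Q_in − Q_out) t = 446 + 7.4000 t; V(128) = 1393.2 L.
No glucose enters, so dm/dt = −Q_out · (m/V).
Separate: dm/m = −Q_out dt/V(t) ⇒ ln(m/m₀) = −(Q_out/(Q_in−Q_out)) ln(V/V₀).
m = m₀ (V₀/V)^(Q_out/(Q_in−Q_out)) = 71.6 × (446/1393.2)^(1.7297) = 9.9828 g.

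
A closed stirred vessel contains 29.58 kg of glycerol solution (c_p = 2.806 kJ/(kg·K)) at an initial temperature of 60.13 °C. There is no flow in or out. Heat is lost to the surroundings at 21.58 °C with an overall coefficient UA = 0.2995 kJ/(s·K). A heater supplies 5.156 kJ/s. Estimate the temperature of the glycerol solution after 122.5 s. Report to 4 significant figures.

52.51 °C

M c_p dT/dt = −UA(T − T_amb) + Q̇.
dT/dt = (T_ss − T)/τ with T_ss = T_amb + Q̇/UA = 21.58 + 5.156/0.2995 = 38.7954 °C, τ = M c_p/UA = 29.58·2.806/0.2995 = 277.133 s.
Solution: T(t) = T_ss + (T₀ − T_ss) e^(−t/τ).
T(122.5) = 38.7954 + (21.3346)·0.642733 = 52.5078 °C.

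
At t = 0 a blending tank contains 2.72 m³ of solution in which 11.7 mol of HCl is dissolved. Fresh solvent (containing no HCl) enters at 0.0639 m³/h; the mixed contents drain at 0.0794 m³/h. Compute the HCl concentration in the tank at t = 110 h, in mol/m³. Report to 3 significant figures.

0.0739 mol/m³

Total volume: dV/dt = Q_in − Q_out = -0.015500 m³/h, so V(t) = 2.72 − 0.015500 t and V(110) = 1.0150 m³.
Species balance (pure solvent in): dm/dt = −Q_out · m/V(t).
dm/m = −Q_out dt/(V₀ − 0.015500 t); integrating gives ln(m/m₀) = −(Q_out/(Q_in−Q_out)) ln(V/V₀).
m = m₀ (V₀/V)^(Q_out/(Q_in−Q_out)) = 11.7 × (2.72/1.0150)^(-5.1226) = 0.075023 mol.
C = m/V = 0.075023/1.0150 = 0.073914 mol/m³.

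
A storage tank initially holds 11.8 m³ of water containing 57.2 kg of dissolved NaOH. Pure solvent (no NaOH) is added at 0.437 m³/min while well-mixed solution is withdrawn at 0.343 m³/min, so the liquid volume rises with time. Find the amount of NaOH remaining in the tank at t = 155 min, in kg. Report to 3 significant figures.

3.04 kg

Total volume: dV/dt = Q_in − Q_out = 0.094000 m³/min, so V(t) = 11.8 + 0.094000 t and V(155) = 26.370 m³.
Solute balance: dm/dt = 0 − Q_out C = −Q_out m/V(t).
Separate: dm/m = −Q_out dt/V(t) ⇒ ln(m/m₀) = −(Q_out/(Q_in−Q_out)) ln(V/V₀).
m = m₀ (V₀/V)^(Q_out/(Q_in−Q_out)) = 57.2 × (11.8/26.370)^(3.6489) = 3.0415 kg.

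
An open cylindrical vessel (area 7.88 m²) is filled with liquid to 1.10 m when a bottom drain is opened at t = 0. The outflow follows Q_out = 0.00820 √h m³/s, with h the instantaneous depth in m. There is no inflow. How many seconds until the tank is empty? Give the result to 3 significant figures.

A dh/dt = −Q_out = −0.00820 √h.
∫ h^(−1/2) dh = −(0.00820/A) ∫ dt, giving 2√h = 2√h₀ − (0.00820/A) t.
Tank is empty when √h = 0: t_empty = 2A√h₀/0.00820.
t_empty = 2·7.88·√1.10/0.00820 = 15.760·1.0488/0.00820 = 2015.8 s.

2020 s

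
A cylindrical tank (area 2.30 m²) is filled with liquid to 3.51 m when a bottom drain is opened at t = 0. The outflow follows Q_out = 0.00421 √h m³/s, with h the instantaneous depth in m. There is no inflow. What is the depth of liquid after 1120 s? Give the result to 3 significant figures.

0.720 m

A dh/dt = −Q_out = −0.00421 √h.
This is separable: 2 d(√h)/dt = −0.00421/A, so √h = √h₀ − (0.00421/(2A)) t.
√h = √3.51 − 0.00421·1120/(2·2.30) = 1.8735 − 1.0250 = 0.84846.
h = 0.84846² = 0.71988 m.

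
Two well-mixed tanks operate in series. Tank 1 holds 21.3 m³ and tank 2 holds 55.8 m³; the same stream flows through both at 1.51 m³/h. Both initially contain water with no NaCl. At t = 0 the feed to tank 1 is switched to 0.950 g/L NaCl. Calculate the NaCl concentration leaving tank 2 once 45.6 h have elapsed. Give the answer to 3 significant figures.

0.526 g/L

Each tank obeys Vᵢ dCᵢ/dt = Q(Cᵢ₋₁ − Cᵢ), so τᵢ = Vᵢ/Q.
τ₁ = 21.3/1.51 = 14.106 h; τ₂ = 55.8/1.51 = 36.954 h.
Solving the cascade with C₁(0)=C₂(0)=0 gives C₂(t) = C_in[1 − (τ₁ e^(−t/τ₁) − τ₂ e^(−t/τ₂))/(τ₁ − τ₂)].
At t = 45.6: e^(−t/τ₁) = 0.039452, e^(−t/τ₂) = 0.29113.
C₂ = 0.950·[1 − (14.106·0.039452 − 36.954·0.29113)/(-22.848)] = 0.950·0.55348 = 0.52581 g/L.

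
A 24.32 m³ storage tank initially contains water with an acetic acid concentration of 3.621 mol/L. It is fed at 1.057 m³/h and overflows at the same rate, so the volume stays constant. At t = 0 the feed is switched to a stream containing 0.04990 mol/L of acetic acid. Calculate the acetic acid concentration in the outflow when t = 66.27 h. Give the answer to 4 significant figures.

0.2503 mol/L

Accumulation = in − out for the solute gives V dC/dt = Q(C_in − C).
So dC/dt = (C_in − C)/τ with τ = V/Q = 24.32/1.057 = 23.0085 h.
C approaches C_in exponentially: C(t) = C_in + (C₀ − C_in) e^(−t/τ).
C(66.27) = 0.04990 + (3.621 − 0.04990)·e^(−66.27/23.0085) = 0.04990 + (3.57110)·0.0561214 = 0.250315 mol/L.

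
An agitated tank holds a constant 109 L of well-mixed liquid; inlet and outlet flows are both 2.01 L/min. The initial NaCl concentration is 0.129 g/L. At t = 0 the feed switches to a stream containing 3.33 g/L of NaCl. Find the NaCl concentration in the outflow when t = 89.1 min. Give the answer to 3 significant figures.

Mass balance on the solute (V constant): V dC/dt = Q(C_in − C).
So dC/dt = (C_in − C)/τ with τ = V/Q = 109/2.01 = 54.229 min.
Solution: C(t) = C_in + (C₀ − C_in) e^(−t/τ).
C(89.1) = 3.33 + (0.129 − 3.33)·e^(−89.1/54.229) = 3.33 + (-3.2010)·0.19339 = 2.7110 g/L.

2.71 g/L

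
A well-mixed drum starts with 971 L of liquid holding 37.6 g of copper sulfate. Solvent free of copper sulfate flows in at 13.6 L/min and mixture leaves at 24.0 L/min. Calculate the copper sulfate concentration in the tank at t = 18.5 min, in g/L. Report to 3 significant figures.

Total volume: dV/dt = Q_in − Q_out = -10.400 L/min, so V(t) = 971 − 10.400 t and V(18.5) = 778.60 L.
No copper sulfate enters, so dm/dt = −Q_out · (m/V).
Separate: dm/m = −Q_out dt/V(t) ⇒ ln(m/m₀) = −(Q_out/(Q_in−Q_out)) ln(V/V₀).
m = m₀ (V₀/V)^(Q_out/(Q_in−Q_out)) = 37.6 × (971/778.60)^(-2.3077) = 22.588 g.
C = m/V = 22.588/778.60 = 0.029010 g/L.

0.0290 g/L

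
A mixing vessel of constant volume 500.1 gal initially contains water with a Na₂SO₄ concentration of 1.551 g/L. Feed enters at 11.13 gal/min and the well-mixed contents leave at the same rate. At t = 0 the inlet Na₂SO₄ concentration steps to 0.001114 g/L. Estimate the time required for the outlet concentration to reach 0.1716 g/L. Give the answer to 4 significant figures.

Species balance: V dC/dt = Q(C_in − C) ⇒ τ = V/Q = 44.9326 min.
C(t) = C_in + (C₀ − C_in) e^(−t/τ). Set C = 0.1716 and solve for t:
e^(−t/τ) = (C − C_in)/(C₀ − C_in) = (0.1716 − 0.001114)/(1.551 − 0.001114) = 0.109999
t = −τ ln(…) = 44.9326 × 2.20728 = 99.1790 min.

99.18 min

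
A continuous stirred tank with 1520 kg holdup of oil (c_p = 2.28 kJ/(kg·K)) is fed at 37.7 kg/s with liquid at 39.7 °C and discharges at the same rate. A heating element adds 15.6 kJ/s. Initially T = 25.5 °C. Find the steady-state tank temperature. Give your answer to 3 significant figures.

39.9 °C

First-law balance (no shaft work): M c_p dT/dt = ṁ c_p (T_in − T) + 15.6.
At steady state dT/dt = 0 ⇒ T_ss = T_in + Q̇/(ṁ c_p) = 39.7 + 15.6/(37.7·2.28) = 39.881 °C.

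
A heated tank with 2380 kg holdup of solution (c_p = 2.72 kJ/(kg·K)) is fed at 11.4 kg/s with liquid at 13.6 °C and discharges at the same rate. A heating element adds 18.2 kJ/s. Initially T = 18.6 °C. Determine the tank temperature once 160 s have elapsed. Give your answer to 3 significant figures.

16.2 °C

Energy balance: M c_p dT/dt = ṁ c_p (T_in − T) + 18.2.
Rearrange: dT/dt = (T_ss − T)/τ with τ = M/ṁ = 208.77 s and T_ss = T_in + Q̇/(ṁ c_p) = 14.187 °C.
This is linear first-order; T(t) = T_ss + (T₀ − T_ss) e^(−t/τ).
T(160) = 14.187 + (4.4131)·e^(−160/208.77) = 14.187 + (4.4131)·0.46469 = 16.238 °C.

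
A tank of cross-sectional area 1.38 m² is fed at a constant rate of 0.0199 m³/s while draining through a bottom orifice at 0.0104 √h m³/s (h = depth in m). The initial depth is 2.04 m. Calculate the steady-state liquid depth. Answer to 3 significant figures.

3.66 m

Level balance: A dh/dt = 0.0199 − 0.0104 √h. Setting dh/dt = 0:
Q_in = 0.0104 √h_ss ⇒ √h_ss = 0.0199/0.0104 = 1.9135.
h_ss = 1.9135² = 3.6613 m. (Since h₀ = 2.04 m < h_ss, the level will rise toward this value.)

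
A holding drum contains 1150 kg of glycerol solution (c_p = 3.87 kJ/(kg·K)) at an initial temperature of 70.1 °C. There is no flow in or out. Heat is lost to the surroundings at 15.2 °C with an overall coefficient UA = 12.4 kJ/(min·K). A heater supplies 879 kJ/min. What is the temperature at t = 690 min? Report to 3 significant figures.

83.7 °C

M c_p dT/dt = −UA(T − T_amb) + Q̇.
dT/dt = (T_ss − T)/τ with T_ss = T_amb + Q̇/UA = 15.2 + 879/12.4 = 86.087 °C, τ = M c_p/UA = 1150·3.87/12.4 = 358.91 min.
This is linear first-order; T(t) = T_ss + (T₀ − T_ss) e^(−t/τ).
T(690) = 86.087 + (-15.987)·0.14624 = 83.749 °C.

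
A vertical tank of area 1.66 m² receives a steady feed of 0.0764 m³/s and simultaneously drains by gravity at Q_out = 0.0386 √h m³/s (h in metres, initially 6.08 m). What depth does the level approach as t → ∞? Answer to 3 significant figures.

Unsteady balance on liquid volume: A dh/dt = Q_in − 0.0386 √h. At steady state dh/dt = 0:
Q_in = 0.0386 √h_ss ⇒ √h_ss = 0.0764/0.0386 = 1.9793.
h_ss = 1.9793² = 3.9175 m. (Since h₀ = 6.08 m > h_ss, the level will fall toward this value.)

3.92 m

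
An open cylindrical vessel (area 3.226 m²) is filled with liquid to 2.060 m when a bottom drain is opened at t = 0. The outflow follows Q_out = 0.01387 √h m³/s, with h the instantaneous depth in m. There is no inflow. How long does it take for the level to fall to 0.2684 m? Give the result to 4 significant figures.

Accumulation of liquid (constant cross-section A): A dh/dt = −0.01387 √h.
This is separable: 2 d(√h)/dt = −0.01387/A, so √h = √h₀ − (0.01387/(2A)) t.
t = 2A(√h₀ − √h)/0.01387 = 2·3.226·(√2.060 − √0.2684)/0.01387
  = 6.45200 × (1.43527 − 0.518073) / 0.01387 = 426.658 s.

426.7 s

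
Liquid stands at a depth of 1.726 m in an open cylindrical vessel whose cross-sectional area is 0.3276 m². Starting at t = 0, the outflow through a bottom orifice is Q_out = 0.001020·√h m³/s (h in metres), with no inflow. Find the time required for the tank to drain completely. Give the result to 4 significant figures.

843.9 s

With no inflow, A dh/dt = −0.001020 √h.
∫ h^(−1/2) dh = −(0.001020/A) ∫ dt, giving 2√h = 2√h₀ − (0.001020/A) t.
Tank is empty when √h = 0: t_empty = 2A√h₀/0.001020.
t_empty = 2·0.3276·√1.726/0.001020 = 0.655200·1.31377/0.001020 = 843.906 s.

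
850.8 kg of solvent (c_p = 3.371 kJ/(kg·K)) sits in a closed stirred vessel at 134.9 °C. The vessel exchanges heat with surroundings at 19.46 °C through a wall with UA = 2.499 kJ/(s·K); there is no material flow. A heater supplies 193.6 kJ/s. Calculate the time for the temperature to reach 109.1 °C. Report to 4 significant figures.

M c_p dT/dt = −UA(T − T_amb) + Q̇.
τ = M c_p/UA = 1147.68 s; T_ss = T_amb + Q̇/UA = 19.46 + 193.6/2.499 = 96.9310 °C.
T(t) = T_ss + (T₀ − T_ss)e^(−t/τ); set T = 109.1:
t = −τ ln[(T − T_ss)/(T₀ − T_ss)] = −1147.68 · ln(0.320499) = 1305.92 s.

1306 s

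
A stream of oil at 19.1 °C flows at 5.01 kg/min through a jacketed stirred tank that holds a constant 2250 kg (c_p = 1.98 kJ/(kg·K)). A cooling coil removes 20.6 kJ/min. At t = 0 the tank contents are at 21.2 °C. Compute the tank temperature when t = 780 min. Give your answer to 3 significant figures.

17.8 °C

Heat balance on the well-mixed liquid: M c_p dT/dt = ṁ c_p (T_in − T) − 20.6.
τ = M/ṁ = 449.10 min; T_ss = T_in − Q̇/(ṁ c_p) = 19.1 − 20.6/(5.01·1.98) = 17.023 °C.
T approaches T_ss exponentially: T(t) = T_ss + (T₀ − T_ss) e^(−t/τ).
T(780) = 17.023 + (4.1767)·e^(−780/449.10) = 17.023 + (4.1767)·0.17608 = 17.759 °C.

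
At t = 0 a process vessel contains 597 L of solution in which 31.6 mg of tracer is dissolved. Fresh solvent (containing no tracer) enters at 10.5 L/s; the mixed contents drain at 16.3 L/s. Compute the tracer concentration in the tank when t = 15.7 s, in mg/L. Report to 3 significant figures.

0.0392 mg/L

Total volume: dV/dt = Q_in − Q_out = -5.8000 L/s, so V(t) = 597 − 5.8000 t and V(15.7) = 505.94 L.
Species balance (pure solvent in): dm/dt = −Q_out · m/V(t).
dm/m = −Q_out dt/(V₀ − 5.8000 t); integrating gives ln(m/m₀) = −(Q_out/(Q_in−Q_out)) ln(V/V₀).
m = m₀ (V₀/V)^(Q_out/(Q_in−Q_out)) = 31.6 × (597/505.94)^(-2.8103) = 19.847 mg.
C = m/V = 19.847/505.94 = 0.039228 mg/L.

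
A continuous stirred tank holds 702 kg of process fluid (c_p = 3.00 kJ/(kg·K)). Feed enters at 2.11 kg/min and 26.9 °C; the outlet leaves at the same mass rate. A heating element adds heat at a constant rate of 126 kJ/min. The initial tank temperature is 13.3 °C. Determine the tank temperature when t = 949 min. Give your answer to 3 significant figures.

Heat balance on the well-mixed liquid: M c_p dT/dt = ṁ c_p (T_in − T) + 126.
Rearrange: dT/dt = (T_ss − T)/τ with τ = M/ṁ = 332.70 min and T_ss = T_in + Q̇/(ṁ c_p) = 46.805 °C.
Integrating: T(t) = T_ss + (T₀ − T_ss) e^(−t/τ).
T(949) = 46.805 + (-33.505)·e^(−949/332.70) = 46.805 + (-33.505)·0.057705 = 44.872 °C.

44.9 °C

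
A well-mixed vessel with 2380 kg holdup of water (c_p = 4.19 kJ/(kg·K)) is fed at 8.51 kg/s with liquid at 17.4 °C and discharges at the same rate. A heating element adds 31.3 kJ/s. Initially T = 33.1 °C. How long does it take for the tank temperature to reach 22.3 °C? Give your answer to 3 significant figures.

365 s

M c_p dT/dt = ṁ c_p (T_in − T) + Q̇.
τ = M/ṁ = 279.67 s; T_ss = T_in + Q̇/(ṁ c_p) = 18.278 °C.
T(t) = T_ss + (T₀ − T_ss) e^(−t/τ). Set T = 22.3:
e^(−t/τ) = (22.3 − 18.278)/(33.1 − 18.278) = 0.27136
t = −279.67 · ln(0.27136) = 364.77 s.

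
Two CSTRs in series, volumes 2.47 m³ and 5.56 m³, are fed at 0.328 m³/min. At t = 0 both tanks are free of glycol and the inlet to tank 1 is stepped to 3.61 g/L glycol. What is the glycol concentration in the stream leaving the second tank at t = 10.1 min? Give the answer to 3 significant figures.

Time constants: τᵢ = Vᵢ/Q for each well-mixed tank.
τ₁ = 2.47/0.328 = 7.5305 min; τ₂ = 5.56/0.328 = 16.951 min.
Tank 1: C₁ = C_in(1 − e^(−t/τ₁)). Tank 2 (τ₁ ≠ τ₂): C₂ = C_in[1 − (τ₁ e^(−t/τ₁) − τ₂ e^(−t/τ₂))/(τ₁ − τ₂)].
At t = 10.1: e^(−t/τ₁) = 0.26153, e^(−t/τ₂) = 0.55111.
C₂ = 3.61·[1 − (7.5305·0.26153 − 16.951·0.55111)/(-9.4207)] = 3.61·0.21742 = 0.78488 g/L.

0.785 g/L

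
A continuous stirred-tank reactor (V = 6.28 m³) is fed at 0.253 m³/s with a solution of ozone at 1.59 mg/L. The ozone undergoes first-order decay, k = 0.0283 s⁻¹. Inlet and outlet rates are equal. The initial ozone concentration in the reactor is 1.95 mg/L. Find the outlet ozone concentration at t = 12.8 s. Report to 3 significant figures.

1.36 mg/L

Accumulation = in − out − consumed: V dC/dt = Q C_in − Q C − k V C.
dC/dt = (Q/V) C_in − (Q/V + k) C; effective rate a = Q/V + k = 0.040287 + 0.0283 = 0.068587 s⁻¹.
C_ss = Q C_in/(Q + kV) = 0.93394 mg/L; C(t) = C_ss + (C₀ − C_ss) e^(−a t).
C(12.8) = 0.93394 + (1.0161)·e^(−0.068587·12.8) = 0.93394 + (1.0161)·0.41565 = 1.3563 mg/L.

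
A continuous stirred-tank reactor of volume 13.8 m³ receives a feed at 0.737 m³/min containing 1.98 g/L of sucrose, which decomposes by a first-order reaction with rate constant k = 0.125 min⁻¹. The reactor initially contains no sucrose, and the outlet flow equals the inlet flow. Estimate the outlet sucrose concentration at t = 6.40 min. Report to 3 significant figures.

Accumulation = in − out − consumed: V dC/dt = Q C_in − Q C − k V C.
This is linear with rate a = Q/V + k = 0.17841 min⁻¹.
C_ss = Q C_in/(Q + kV) = 0.59271 g/L; C(t) = C_ss + (C₀ − C_ss) e^(−a t).
C(6.40) = 0.59271 + (-0.59271)·e^(−0.17841·6.40) = 0.59271 + (-0.59271)·0.31924 = 0.40349 g/L.

0.403 g/L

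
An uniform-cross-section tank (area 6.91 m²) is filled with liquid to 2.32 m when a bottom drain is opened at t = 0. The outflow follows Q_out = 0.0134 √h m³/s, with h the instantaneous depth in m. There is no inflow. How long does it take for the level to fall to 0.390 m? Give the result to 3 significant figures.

927 s

With no inflow, A dh/dt = −0.0134 √h.
This is separable: 2 d(√h)/dt = −0.0134/A, so √h = √h₀ − (0.0134/(2A)) t.
t = 2A(√h₀ − √h)/0.0134 = 2·6.91·(√2.32 − √0.390)/0.0134
  = 13.820 × (1.5232 − 0.62450) / 0.0134 = 926.82 s.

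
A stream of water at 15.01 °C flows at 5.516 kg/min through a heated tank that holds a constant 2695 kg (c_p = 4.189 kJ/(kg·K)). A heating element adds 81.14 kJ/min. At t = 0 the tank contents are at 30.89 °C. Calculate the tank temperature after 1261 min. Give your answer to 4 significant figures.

19.46 °C

M c_p dT/dt = ṁ c_p (T_in − T) + Q̇.
τ = M/ṁ = 488.579 min; T_ss = T_in + Q̇/(ṁ c_p) = 15.01 + 81.14/(5.516·4.189) = 18.5216 °C.
Solution: T(t) = T_ss + (T₀ − T_ss) e^(−t/τ).
T(1261) = 18.5216 + (12.3684)·e^(−1261/488.579) = 18.5216 + (12.3684)·0.0757016 = 19.4579 °C.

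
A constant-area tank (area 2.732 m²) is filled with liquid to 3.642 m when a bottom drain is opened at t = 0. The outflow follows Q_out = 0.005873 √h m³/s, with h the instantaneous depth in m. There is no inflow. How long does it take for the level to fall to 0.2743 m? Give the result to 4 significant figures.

A dh/dt = −Q_out = −0.005873 √h.
Separate and integrate: 2(√h − √h₀) = −(0.005873/A) t.
t = 2A(√h₀ − √h)/0.005873 = 2·2.732·(√3.642 − √0.2743)/0.005873
  = 5.46400 × (1.90840 − 0.523737) / 0.005873 = 1288.24 s.

1288 s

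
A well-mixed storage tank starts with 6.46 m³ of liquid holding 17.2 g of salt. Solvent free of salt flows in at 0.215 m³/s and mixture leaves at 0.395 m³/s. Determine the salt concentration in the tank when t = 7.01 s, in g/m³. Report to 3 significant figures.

Total volume: dV/dt = Q_in − Q_out = -0.18000 m³/s, so V(t) = 6.46 − 0.18000 t and V(7.01) = 5.1982 m³.
No salt enters, so dm/dt = −Q_out · (m/V).
Separate: dm/m = −Q_out dt/V(t) ⇒ ln(m/m₀) = −(Q_out/(Q_in−Q_out)) ln(V/V₀).
m = m₀ (V₀/V)^(Q_out/(Q_in−Q_out)) = 17.2 × (6.46/5.1982)^(-2.1944) = 10.676 g.
C = m/V = 10.676/5.1982 = 2.0538 g/m³.

2.05 g/m³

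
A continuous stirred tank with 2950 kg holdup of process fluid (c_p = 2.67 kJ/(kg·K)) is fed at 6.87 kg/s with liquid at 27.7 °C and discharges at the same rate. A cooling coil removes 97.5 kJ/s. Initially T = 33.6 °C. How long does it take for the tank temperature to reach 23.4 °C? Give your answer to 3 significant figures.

1030 s

M c_p dT/dt = ṁ c_p (T_in − T) − Q̇.
τ = M/ṁ = 429.40 s; T_ss = T_in − Q̇/(ṁ c_p) = 22.385 °C.
T(t) = T_ss + (T₀ − T_ss) e^(−t/τ). Set T = 23.4:
e^(−t/τ) = (23.4 − 22.385)/(33.6 − 22.385) = 0.090537
t = −429.40 · ln(0.090537) = 1031.4 s.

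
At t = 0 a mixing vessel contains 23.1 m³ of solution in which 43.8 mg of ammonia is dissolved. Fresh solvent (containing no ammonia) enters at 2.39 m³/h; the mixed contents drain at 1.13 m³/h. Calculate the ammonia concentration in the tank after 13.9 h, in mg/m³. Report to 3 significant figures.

Total volume: dV/dt = Q_in − Q_out = 1.2600 m³/h, so V(t) = 23.1 + 1.2600 t and V(13.9) = 40.614 m³.
Solute balance: dm/dt = 0 − Q_out C = −Q_out m/V(t).
Separate: dm/m = −Q_out dt/V(t) ⇒ ln(m/m₀) = −(Q_out/(Q_in−Q_out)) ln(V/V₀).
m = m₀ (V₀/V)^(Q_out/(Q_in−Q_out)) = 43.8 × (23.1/40.614)^(0.89683) = 26.406 mg.
C = m/V = 26.406/40.614 = 0.65016 mg/m³.

0.650 mg/m³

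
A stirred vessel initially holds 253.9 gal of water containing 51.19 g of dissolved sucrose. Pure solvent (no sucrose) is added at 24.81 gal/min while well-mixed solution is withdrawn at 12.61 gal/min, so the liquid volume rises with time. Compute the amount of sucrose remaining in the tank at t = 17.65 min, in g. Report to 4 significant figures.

Let m(t) be the amount of sucrose. Volume: V(t) = V₀ + (Q_in − Q_out) t = 253.9 + 12.2000 t; V(17.65) = 469.230 gal.
Species balance (pure solvent in): dm/dt = −Q_out · m/V(t).
dm/m = −Q_out dt/(V₀ + 12.2000 t); integrating gives ln(m/m₀) = −(Q_out/(Q_in−Q_out)) ln(V/V₀).
m = m₀ (V₀/V)^(Q_out/(Q_in−Q_out)) = 51.19 × (253.9/469.230)^(1.03361) = 27.1330 g.

27.13 g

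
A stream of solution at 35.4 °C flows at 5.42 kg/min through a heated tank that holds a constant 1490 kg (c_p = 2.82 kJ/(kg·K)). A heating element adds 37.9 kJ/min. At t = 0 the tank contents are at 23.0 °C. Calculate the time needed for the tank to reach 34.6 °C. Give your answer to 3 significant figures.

416 min

M c_p dT/dt = ṁ c_p (T_in − T) + Q̇.
τ = M/ṁ = 274.91 min; T_ss = T_in + Q̇/(ṁ c_p) = 37.880 °C.
T(t) = T_ss + (T₀ − T_ss) e^(−t/τ). Set T = 34.6:
e^(−t/τ) = (34.6 − 37.880)/(23.0 − 37.880) = 0.22041
t = −274.91 · ln(0.22041) = 415.73 min.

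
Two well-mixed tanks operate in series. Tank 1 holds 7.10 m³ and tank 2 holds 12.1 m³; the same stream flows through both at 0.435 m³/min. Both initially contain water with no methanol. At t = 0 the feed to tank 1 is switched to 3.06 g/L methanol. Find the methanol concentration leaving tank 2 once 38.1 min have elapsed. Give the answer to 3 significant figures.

1.60 g/L

Each tank obeys Vᵢ dCᵢ/dt = Q(Cᵢ₋₁ − Cᵢ), so τᵢ = Vᵢ/Q.
τ₁ = 7.10/0.435 = 16.322 min; τ₂ = 12.1/0.435 = 27.816 min.
Solving the cascade with C₁(0)=C₂(0)=0 gives C₂(t) = C_in[1 − (τ₁ e^(−t/τ₁) − τ₂ e^(−t/τ₂))/(τ₁ − τ₂)].
At t = 38.1: e^(−t/τ₁) = 0.096879, e^(−t/τ₂) = 0.25418.
C₂ = 3.06·[1 − (16.322·0.096879 − 27.816·0.25418)/(-11.494)] = 3.06·0.52245 = 1.5987 g/L.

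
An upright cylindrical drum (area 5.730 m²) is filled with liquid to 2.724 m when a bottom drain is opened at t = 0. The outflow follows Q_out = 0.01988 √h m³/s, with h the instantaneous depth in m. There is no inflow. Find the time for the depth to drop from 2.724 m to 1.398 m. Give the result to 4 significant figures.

With no inflow, A dh/dt = −0.01988 √h.
Separate and integrate: 2(√h − √h₀) = −(0.01988/A) t.
t = 2A(√h₀ − √h)/0.01988 = 2·5.730·(√2.724 − √1.398)/0.01988
  = 11.4600 × (1.65045 − 1.18237) / 0.01988 = 269.831 s.

269.8 s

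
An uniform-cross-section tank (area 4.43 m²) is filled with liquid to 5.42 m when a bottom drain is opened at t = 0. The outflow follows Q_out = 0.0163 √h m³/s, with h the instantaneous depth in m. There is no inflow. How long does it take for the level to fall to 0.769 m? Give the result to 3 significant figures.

With no inflow, A dh/dt = −0.0163 √h.
∫ h^(−1/2) dh = −(0.0163/A) ∫ dt, giving 2√h = 2√h₀ − (0.0163/A) t.
t = 2A(√h₀ − √h)/0.0163 = 2·4.43·(√5.42 − √0.769)/0.0163
  = 8.8600 × (2.3281 − 0.87693) / 0.0163 = 788.79 s.

789 s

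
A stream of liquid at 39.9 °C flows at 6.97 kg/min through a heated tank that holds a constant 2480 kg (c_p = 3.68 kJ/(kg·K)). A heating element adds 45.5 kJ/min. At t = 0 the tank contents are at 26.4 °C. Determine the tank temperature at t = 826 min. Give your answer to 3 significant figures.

40.2 °C

Energy balance: M c_p dT/dt = ṁ c_p (T_in − T) + 45.5.
τ = M/ṁ = 355.81 min; T_ss = T_in + Q̇/(ṁ c_p) = 39.9 + 45.5/(6.97·3.68) = 41.674 °C.
Integrating: T(t) = T_ss + (T₀ − T_ss) e^(−t/τ).
T(826) = 41.674 + (-15.274)·e^(−826/355.81) = 41.674 + (-15.274)·0.098130 = 40.175 °C.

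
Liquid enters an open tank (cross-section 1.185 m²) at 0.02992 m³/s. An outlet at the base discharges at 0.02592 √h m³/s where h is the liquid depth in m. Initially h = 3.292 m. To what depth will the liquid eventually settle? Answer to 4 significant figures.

Level balance: A dh/dt = 0.02992 − 0.02592 √h. Setting dh/dt = 0:
Q_in = 0.02592 √h_ss ⇒ √h_ss = 0.02992/0.02592 = 1.15432.
h_ss = 1.15432² = 1.33246 m. (Since h₀ = 3.292 m > h_ss, the level will fall toward this value.)

1.332 m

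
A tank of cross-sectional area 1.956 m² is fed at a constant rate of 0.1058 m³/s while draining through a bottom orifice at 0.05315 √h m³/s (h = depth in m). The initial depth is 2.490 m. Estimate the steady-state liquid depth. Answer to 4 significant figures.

Accumulation of liquid (constant cross-section A): A dh/dt = Q_in − 0.05315 √h. At steady state dh/dt = 0:
Q_in = 0.05315 √h_ss ⇒ √h_ss = 0.1058/0.05315 = 1.99059.
h_ss = 1.99059² = 3.96246 m. (Since h₀ = 2.490 m < h_ss, the level will rise toward this value.)

3.962 m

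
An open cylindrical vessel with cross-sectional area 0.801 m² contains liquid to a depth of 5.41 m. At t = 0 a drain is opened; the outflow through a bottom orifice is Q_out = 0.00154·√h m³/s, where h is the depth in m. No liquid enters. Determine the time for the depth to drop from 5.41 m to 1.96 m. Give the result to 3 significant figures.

Accumulation of liquid (constant cross-section A): A dh/dt = −0.00154 √h.
Separate and integrate: 2(√h − √h₀) = −(0.00154/A) t.
t = 2A(√h₀ − √h)/0.00154 = 2·0.801·(√5.41 − √1.96)/0.00154
  = 1.6020 × (2.3259 − 1.4000) / 0.00154 = 963.22 s.

963 s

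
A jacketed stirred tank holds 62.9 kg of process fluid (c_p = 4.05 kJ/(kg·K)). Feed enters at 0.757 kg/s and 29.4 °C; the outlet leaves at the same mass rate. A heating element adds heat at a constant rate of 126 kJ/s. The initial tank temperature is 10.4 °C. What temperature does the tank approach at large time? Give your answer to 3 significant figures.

70.5 °C

M c_p dT/dt = ṁ c_p (T_in − T) + Q̇.
At steady state dT/dt = 0 ⇒ T_ss = T_in + Q̇/(ṁ c_p) = 29.4 + 126/(0.757·4.05) = 70.498 °C.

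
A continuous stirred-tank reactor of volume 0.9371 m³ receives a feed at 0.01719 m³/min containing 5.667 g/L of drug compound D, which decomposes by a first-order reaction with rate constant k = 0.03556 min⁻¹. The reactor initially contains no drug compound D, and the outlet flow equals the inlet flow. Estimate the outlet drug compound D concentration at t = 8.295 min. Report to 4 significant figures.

0.6953 g/L

Species balance: V dC/dt = Q C_in − Q C − k V C.
dC/dt = (Q/V) C_in − (Q/V + k) C; effective rate a = Q/V + k = 0.0183438 + 0.03556 = 0.0539038 min⁻¹.
C_ss = Q C_in/(Q + kV) = 1.92852 g/L; C(t) = C_ss + (C₀ − C_ss) e^(−a t).
C(8.295) = 1.92852 + (-1.92852)·e^(−0.0539038·8.295) = 1.92852 + (-1.92852)·0.639459 = 0.695309 g/L.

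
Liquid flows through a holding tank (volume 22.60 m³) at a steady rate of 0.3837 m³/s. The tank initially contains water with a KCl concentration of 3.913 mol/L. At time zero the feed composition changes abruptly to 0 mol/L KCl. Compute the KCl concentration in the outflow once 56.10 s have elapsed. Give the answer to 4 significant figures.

Accumulation = in − out for the solute gives V dC/dt = Q(C_in − C).
Time constant τ = V/Q = 22.60/0.3837 = 58.9002 s.
C approaches C_in exponentially: C(t) = C_in + (C₀ − C_in) e^(−t/τ).
C(56.10) = 0 + (3.913 − 0)·e^(−56.10/58.9002) = 0 + (3.91300)·0.385791 = 1.50960 mol/L.

1.510 mol/L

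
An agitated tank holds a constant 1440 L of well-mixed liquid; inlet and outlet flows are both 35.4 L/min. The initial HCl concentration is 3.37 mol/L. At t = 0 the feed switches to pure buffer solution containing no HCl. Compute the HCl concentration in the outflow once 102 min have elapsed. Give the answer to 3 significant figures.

Unsteady species balance (constant V, well mixed): V dC/dt = Q(C_in − C).
Rewrite as dC/dt + C/τ = C_in/τ, τ = V/Q = 40.678 min.
Integrating: C(t) = C_in + (C₀ − C_in) e^(−t/τ).
C(102) = 0 + (3.37 − 0)·e^(−102/40.678) = 0 + (3.3700)·0.081472 = 0.27456 mol/L.

0.275 mol/L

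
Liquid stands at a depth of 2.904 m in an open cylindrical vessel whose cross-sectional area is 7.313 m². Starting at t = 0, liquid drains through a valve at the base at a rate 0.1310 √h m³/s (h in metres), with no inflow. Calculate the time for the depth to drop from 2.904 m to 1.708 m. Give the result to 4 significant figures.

44.35 s

A dh/dt = −Q_out = −0.1310 √h.
Separate and integrate: 2(√h − √h₀) = −(0.1310/A) t.
t = 2A(√h₀ − √h)/0.1310 = 2·7.313·(√2.904 − √1.708)/0.1310
  = 14.6260 × (1.70411 − 1.30690) / 0.1310 = 44.3478 s.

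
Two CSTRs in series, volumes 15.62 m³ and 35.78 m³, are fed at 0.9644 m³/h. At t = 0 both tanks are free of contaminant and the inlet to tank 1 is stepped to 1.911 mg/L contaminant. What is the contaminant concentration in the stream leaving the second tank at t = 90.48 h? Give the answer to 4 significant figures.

1.621 mg/L

Species balance on tank i: dCᵢ/dt = (Cᵢ₋₁ − Cᵢ)/τᵢ with τᵢ = Vᵢ/Q.
τ₁ = 15.62/0.9644 = 16.1966 h; τ₂ = 35.78/0.9644 = 37.1008 h.
Tank 1: C₁ = C_in(1 − e^(−t/τ₁)). Tank 2 (τ₁ ≠ τ₂): C₂ = C_in[1 − (τ₁ e^(−t/τ₁) − τ₂ e^(−t/τ₂))/(τ₁ − τ₂)].
At t = 90.48: e^(−t/τ₁) = 0.00374866, e^(−t/τ₂) = 0.0872688.
C₂ = 1.911·[1 − (16.1966·0.00374866 − 37.1008·0.0872688)/(-20.9042)] = 1.911·0.848020 = 1.62057 mg/L.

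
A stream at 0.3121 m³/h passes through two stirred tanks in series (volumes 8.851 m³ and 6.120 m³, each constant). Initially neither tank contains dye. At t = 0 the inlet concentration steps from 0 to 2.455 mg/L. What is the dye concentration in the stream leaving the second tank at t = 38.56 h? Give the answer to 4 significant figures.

1.182 mg/L

Species balance on tank i: dCᵢ/dt = (Cᵢ₋₁ − Cᵢ)/τᵢ with τᵢ = Vᵢ/Q.
τ₁ = 8.851/0.3121 = 28.3595 h; τ₂ = 6.120/0.3121 = 19.6091 h.
Solving the cascade with C₁(0)=C₂(0)=0 gives C₂(t) = C_in[1 − (τ₁ e^(−t/τ₁) − τ₂ e^(−t/τ₂))/(τ₁ − τ₂)].
At t = 38.56: e^(−t/τ₁) = 0.256742, e^(−t/τ₂) = 0.139955.
C₂ = 2.455·[1 − (28.3595·0.256742 − 19.6091·0.139955)/(8.75040)] = 2.455·0.481547 = 1.18220 mg/L.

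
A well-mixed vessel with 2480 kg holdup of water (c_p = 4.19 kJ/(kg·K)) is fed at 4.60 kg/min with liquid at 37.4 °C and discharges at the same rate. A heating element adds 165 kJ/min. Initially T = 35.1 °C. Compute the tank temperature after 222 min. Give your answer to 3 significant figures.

38.8 °C

Energy balance: M c_p dT/dt = ṁ c_p (T_in − T) + 165.
τ = M/ṁ = 539.13 min; T_ss = T_in + Q̇/(ṁ c_p) = 37.4 + 165/(4.60·4.19) = 45.961 °C.
Integrating: T(t) = T_ss + (T₀ − T_ss) e^(−t/τ).
T(222) = 45.961 + (-10.861)·e^(−222/539.13) = 45.961 + (-10.861)·0.66247 = 38.766 °C.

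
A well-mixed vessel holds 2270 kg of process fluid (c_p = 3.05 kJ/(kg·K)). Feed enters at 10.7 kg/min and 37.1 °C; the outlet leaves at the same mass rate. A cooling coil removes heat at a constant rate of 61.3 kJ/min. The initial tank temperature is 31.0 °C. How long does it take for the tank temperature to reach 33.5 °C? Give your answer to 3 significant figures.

190 min

Energy balance: M c_p dT/dt = ṁ c_p (T_in − T) − 61.3.
τ = M/ṁ = 212.15 min; T_ss = T_in − Q̇/(ṁ c_p) = 35.222 °C.
T(t) = T_ss + (T₀ − T_ss) e^(−t/τ). Set T = 33.5:
e^(−t/τ) = (33.5 − 35.222)/(31.0 − 35.222) = 0.40781
t = −212.15 · ln(0.40781) = 190.29 min.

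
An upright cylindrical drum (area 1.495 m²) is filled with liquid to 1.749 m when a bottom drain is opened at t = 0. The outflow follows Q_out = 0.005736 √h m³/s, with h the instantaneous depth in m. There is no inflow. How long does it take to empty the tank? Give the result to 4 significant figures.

With no inflow, A dh/dt = −0.005736 √h.
∫ h^(−1/2) dh = −(0.005736/A) ∫ dt, giving 2√h = 2√h₀ − (0.005736/A) t.
Tank is empty when √h = 0: t_empty = 2A√h₀/0.005736.
t_empty = 2·1.495·√1.749/0.005736 = 2.99000·1.32250/0.005736 = 689.377 s.

689.4 s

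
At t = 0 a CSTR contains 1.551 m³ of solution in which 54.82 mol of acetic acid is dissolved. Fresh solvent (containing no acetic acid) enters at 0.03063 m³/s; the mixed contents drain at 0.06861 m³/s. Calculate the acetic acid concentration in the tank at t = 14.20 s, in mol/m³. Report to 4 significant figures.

Let m(t) be the amount of acetic acid. Volume: V(t) = V₀ + (Q_in − Q_out) t = 1.551 − 0.0379800 t; V(14.20) = 1.01168 m³.
Species balance (pure solvent in): dm/dt = −Q_out · m/V(t).
Separate: dm/m = −Q_out dt/V(t) ⇒ ln(m/m₀) = −(Q_out/(Q_in−Q_out)) ln(V/V₀).
m = m₀ (V₀/V)^(Q_out/(Q_in−Q_out)) = 54.82 × (1.551/1.01168)^(-1.80648) = 25.3348 mol.
C = m/V = 25.3348/1.01168 = 25.0422 mol/m³.

25.04 mol/m³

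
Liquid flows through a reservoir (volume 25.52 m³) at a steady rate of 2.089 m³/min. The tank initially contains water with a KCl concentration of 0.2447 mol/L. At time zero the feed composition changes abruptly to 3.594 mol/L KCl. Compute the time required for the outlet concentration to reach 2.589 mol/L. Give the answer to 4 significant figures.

14.71 min

Mass balance on the solute (V constant): V dC/dt = Q(C_in − C), so τ = V/Q = 12.2164 min.
C(t) = C_in + (C₀ − C_in) e^(−t/τ). Set C = 2.589 and solve for t:
e^(−t/τ) = (C − C_in)/(C₀ − C_in) = (2.589 − 3.594)/(0.2447 − 3.594) = 0.300063
t = −τ ln(…) = 12.2164 × 1.20376 = 14.7056 min.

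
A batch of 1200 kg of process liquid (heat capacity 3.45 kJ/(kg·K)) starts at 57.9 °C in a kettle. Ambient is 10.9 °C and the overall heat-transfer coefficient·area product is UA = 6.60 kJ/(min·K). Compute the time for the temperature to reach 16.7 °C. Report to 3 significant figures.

Unsteady energy balance on the tank contents: M c_p dT/dt = −UA(T − T_amb).
τ = M c_p/UA = 627.27 min; T_ss = T_amb = 10.900 °C.
T(t) = T_ss + (T₀ − T_ss)e^(−t/τ); set T = 16.7:
t = −τ ln[(T − T_ss)/(T₀ − T_ss)] = −627.27 · ln(0.12340) = 1312.4 min.

1310 min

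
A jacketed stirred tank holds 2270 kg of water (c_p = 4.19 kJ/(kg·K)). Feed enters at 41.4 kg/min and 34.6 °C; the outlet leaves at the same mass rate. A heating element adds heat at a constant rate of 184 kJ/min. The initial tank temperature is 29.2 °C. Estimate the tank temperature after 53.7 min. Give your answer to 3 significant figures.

33.2 °C

Energy balance: M c_p dT/dt = ṁ c_p (T_in − T) + 184.
τ = M/ṁ = 54.831 min; T_ss = T_in + Q̇/(ṁ c_p) = 34.6 + 184/(41.4·4.19) = 35.661 °C.
Integrating: T(t) = T_ss + (T₀ − T_ss) e^(−t/τ).
T(53.7) = 35.661 + (-6.4607)·e^(−53.7/54.831) = 35.661 + (-6.4607)·0.37555 = 33.234 °C.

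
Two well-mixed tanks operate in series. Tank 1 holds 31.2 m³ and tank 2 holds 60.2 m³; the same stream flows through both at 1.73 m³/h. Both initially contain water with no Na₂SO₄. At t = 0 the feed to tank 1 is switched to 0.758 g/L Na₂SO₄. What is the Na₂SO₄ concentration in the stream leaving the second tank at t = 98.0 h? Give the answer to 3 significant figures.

0.667 g/L

Time constants: τᵢ = Vᵢ/Q for each well-mixed tank.
τ₁ = 31.2/1.73 = 18.035 h; τ₂ = 60.2/1.73 = 34.798 h.
Solving the cascade with C₁(0)=C₂(0)=0 gives C₂(t) = C_in[1 − (τ₁ e^(−t/τ₁) − τ₂ e^(−t/τ₂))/(τ₁ − τ₂)].
At t = 98.0: e^(−t/τ₁) = 0.0043657, e^(−t/τ₂) = 0.059828.
C₂ = 0.758·[1 − (18.035·0.0043657 − 34.798·0.059828)/(-16.763)] = 0.758·0.88050 = 0.66742 g/L.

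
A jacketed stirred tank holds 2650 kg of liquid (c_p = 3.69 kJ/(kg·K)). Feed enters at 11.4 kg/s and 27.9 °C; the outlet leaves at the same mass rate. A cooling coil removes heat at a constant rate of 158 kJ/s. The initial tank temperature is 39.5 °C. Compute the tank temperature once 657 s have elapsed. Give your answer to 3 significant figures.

25.1 °C

M c_p dT/dt = ṁ c_p (T_in − T) − Q̇.
Rearrange: dT/dt = (T_ss − T)/τ with τ = M/ṁ = 232.46 s and T_ss = T_in − Q̇/(ṁ c_p) = 24.144 °C.
This is linear first-order; T(t) = T_ss + (T₀ − T_ss) e^(−t/τ).
T(657) = 24.144 + (15.356)·e^(−657/232.46) = 24.144 + (15.356)·0.059229 = 25.054 °C.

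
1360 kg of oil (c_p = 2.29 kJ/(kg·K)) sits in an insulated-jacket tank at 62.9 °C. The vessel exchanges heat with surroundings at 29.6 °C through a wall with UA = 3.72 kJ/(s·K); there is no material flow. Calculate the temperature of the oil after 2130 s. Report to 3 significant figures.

32.2 °C

M c_p dT/dt = −UA(T − T_amb).
dT/dt = (T_ss − T)/τ with T_ss = T_amb = 29.600 °C, τ = M c_p/UA = 1360·2.29/3.72 = 837.20 s.
Solution: T(t) = T_ss + (T₀ − T_ss) e^(−t/τ).
T(2130) = 29.600 + (33.300)·0.078537 = 32.215 °C.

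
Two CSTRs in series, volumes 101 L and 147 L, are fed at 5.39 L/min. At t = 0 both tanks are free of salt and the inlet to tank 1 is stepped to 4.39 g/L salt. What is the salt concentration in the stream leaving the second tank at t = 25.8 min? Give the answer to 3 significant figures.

1.38 g/L

Species balance on tank i: dCᵢ/dt = (Cᵢ₋₁ − Cᵢ)/τᵢ with τᵢ = Vᵢ/Q.
τ₁ = 101/5.39 = 18.738 min; τ₂ = 147/5.39 = 27.273 min.
Tank 1: C₁ = C_in(1 − e^(−t/τ₁)). Tank 2 (τ₁ ≠ τ₂): C₂ = C_in[1 − (τ₁ e^(−t/τ₁) − τ₂ e^(−t/τ₂))/(τ₁ − τ₂)].
At t = 25.8: e^(−t/τ₁) = 0.25237, e^(−t/τ₂) = 0.38829.
C₂ = 4.39·[1 − (18.738·0.25237 − 27.273·0.38829)/(-8.5343)] = 4.39·0.31328 = 1.3753 g/L.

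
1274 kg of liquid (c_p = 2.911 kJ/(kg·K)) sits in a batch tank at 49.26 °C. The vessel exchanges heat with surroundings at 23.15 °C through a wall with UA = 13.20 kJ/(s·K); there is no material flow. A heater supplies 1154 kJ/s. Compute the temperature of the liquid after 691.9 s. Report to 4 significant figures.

Lumped-capacitance energy balance: M c_p dT/dt = UA(T_amb − T) + Q̇.
dT/dt = (T_ss − T)/τ with T_ss = T_amb + Q̇/UA = 23.15 + 1154/13.20 = 110.574 °C, τ = M c_p/UA = 1274·2.911/13.20 = 280.956 s.
T approaches T_ss exponentially: T(t) = T_ss + (T₀ − T_ss) e^(−t/τ).
T(691.9) = 110.574 + (-61.3142)·0.0852074 = 105.350 °C.

105.3 °C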